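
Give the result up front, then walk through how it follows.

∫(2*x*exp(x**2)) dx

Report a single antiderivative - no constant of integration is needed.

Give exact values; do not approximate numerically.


The answer is exp(x**2).
Step 1. Substitute u = x**2, turning ∫(2*x*exp(x**2)) dx into ∫(exp(u)) du: now ∫(exp(u)) du.
Step 2. Evaluate the standard form: now exp(u).
Step 3. Substitute back u = x**2: now exp(x**2).
Answer: exp(x**2).


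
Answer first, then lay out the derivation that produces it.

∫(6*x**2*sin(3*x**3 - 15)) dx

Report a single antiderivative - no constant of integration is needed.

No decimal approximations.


The answer is -2*cos(3*x**3 - 15)/3.
Step 1. Substitute u = x**3 - 5, turning ∫(6*x**2*sin(3*x**3 - 15)) dx into ∫(2*sin(3*u)) du: now ∫(2*sin(3*u)) du.
Step 2. Evaluate the standard form: now -2*cos(3*u)/3.
Step 3. Substitute back u = x**3 - 5: now -2*cos(3*x**3 - 15)/3.
Answer: -2*cos(3*x**3 - 15)/3.


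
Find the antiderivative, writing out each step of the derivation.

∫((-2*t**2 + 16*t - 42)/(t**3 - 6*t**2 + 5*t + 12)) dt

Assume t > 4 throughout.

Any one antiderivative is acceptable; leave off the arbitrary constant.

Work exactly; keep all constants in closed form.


Step 1. Decompose ∫((-2*t**2 + 16*t - 42)/(t**3 - 6*t**2 + 5*t + 12)) dt by partial fractions, (-2*t**2 + 16*t - 42)/(t**3 - 6*t**2 + 5*t + 12) = -3/(t + 1) + 3/(t - 3) - 2/(t - 4): now ∫(-2/(t - 4)) dt + ∫(3/(t - 3)) dt + ∫(-3/(t + 1)) dt.
Step 2. Evaluate the standard form [assuming t > -1]: now -3*log(t + 1) + ∫(-2/(t - 4)) dt + ∫(3/(t - 3)) dt.
Step 3. Evaluate the standard form [assuming t > 3]: now 3*log(t - 3) - 3*log(t + 1) + ∫(-2/(t - 4)) dt.
Step 4. Evaluate the standard form [assuming t > 4]: now -2*log(t - 4) + 3*log(t - 3) - 3*log(t + 1).
Answer: -2*log(t - 4) + 3*log(t - 3) - 3*log(t + 1).


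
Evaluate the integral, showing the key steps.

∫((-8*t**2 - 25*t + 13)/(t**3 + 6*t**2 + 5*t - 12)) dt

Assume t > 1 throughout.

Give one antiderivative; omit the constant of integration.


Step 1. Decompose ∫((-8*t**2 - 25*t + 13)/(t**3 + 6*t**2 + 5*t - 12)) dt by partial fractions, (-8*t**2 - 25*t + 13)/(t**3 + 6*t**2 + 5*t - 12) = -3/(t + 4) - 4/(t + 3) - 1/(t - 1): now ∫(-1/(t - 1)) dt + ∫(-4/(t + 3)) dt + ∫(-3/(t + 4)) dt.
Step 2. Evaluate the standard form [assuming t > -3]: now -4*log(t + 3) + ∫(-1/(t - 1)) dt + ∫(-3/(t + 4)) dt.
Step 3. Evaluate the standard form [assuming t > -4]: now -4*log(t + 3) - 3*log(t + 4) + ∫(-1/(t - 1)) dt.
Step 4. Evaluate the standard form [assuming t > 1]: now -log(t - 1) - 4*log(t + 3) - 3*log(t + 4).
Answer: -log(t - 1) - 4*log(t + 3) - 3*log(t + 4).


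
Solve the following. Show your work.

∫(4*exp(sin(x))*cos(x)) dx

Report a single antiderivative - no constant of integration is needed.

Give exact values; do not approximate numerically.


Step 1. Substitute u = sin(x), turning ∫(4*exp(sin(x))*cos(x)) dx into ∫(4*exp(u)) du: now ∫(4*exp(u)) du.
Step 2. Evaluate the standard form: now 4*exp(u).
Step 3. Substitute back u = sin(x): now 4*exp(sin(x)).
Answer: 4*exp(sin(x)).


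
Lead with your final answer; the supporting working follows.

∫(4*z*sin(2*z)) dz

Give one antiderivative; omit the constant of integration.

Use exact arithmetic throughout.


The answer is -2*z*cos(2*z) + sin(2*z).
Step 1. Integrate ∫(4*z*sin(2*z)) dz by parts with u = z, dv = (4*sin(2*z)) dz, so v = -2*cos(2*z): now -2*z*cos(2*z) + ∫(2*cos(2*z)) dz.
Step 2. Evaluate the standard form: now -2*z*cos(2*z) + sin(2*z).
Answer: -2*z*cos(2*z) + sin(2*z).


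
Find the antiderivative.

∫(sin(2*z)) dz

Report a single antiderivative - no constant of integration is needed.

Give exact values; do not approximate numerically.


Answer: -cos(2*z)/2.


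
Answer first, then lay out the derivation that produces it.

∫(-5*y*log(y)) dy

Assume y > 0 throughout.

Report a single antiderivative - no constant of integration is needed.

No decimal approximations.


The answer is -5*y**2*log(y)/2 + 5*y**2/4.
Step 1. Integrate ∫(-5*y*log(y)) dy by parts with u = log(y), dv = (-5*y) dy, so v = -5*y**2/2 [assuming y > 0]: now -5*y**2*log(y)/2 + ∫(5*y/2) dy.
Step 2. Evaluate the standard form: now -5*y**2*log(y)/2 + 5*y**2/4.
Answer: -5*y**2*log(y)/2 + 5*y**2/4.


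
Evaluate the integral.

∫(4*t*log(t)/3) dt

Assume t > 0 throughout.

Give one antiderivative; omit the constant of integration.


Answer: 2*t**2*log(t)/3 - t**2/3.


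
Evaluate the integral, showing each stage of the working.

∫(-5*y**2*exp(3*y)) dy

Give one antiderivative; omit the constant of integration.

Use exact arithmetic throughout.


Step 1. Integrate ∫(-5*y**2*exp(3*y)) dy by parts with u = y**2, dv = (-5*exp(3*y)) dy, so v = -5*exp(3*y)/3: now -5*y**2*exp(3*y)/3 + ∫(10*y*exp(3*y)/3) dy.
Step 2. Integrate ∫(10*y*exp(3*y)/3) dy by parts with u = y, dv = (10*exp(3*y)/3) dy, so v = 10*exp(3*y)/9: now -5*y**2*exp(3*y)/3 + 10*y*exp(3*y)/9 + ∫(-10*exp(3*y)/9) dy.
Step 3. Evaluate the standard form: now -5*y**2*exp(3*y)/3 + 10*y*exp(3*y)/9 - 10*exp(3*y)/27.
Answer: -5*y**2*exp(3*y)/3 + 10*y*exp(3*y)/9 - 10*exp(3*y)/27.


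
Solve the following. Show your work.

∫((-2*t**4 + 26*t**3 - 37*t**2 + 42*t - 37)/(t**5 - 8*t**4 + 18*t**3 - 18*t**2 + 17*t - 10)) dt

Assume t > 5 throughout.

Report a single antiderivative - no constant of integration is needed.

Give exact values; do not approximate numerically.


Step 1. Decompose ∫((-2*t**4 + 26*t**3 - 37*t**2 + 42*t - 37)/(t**5 - 8*t**4 + 18*t**3 - 18*t**2 + 17*t - 10)) dt by partial fractions, (-2*t**4 + 26*t**3 - 37*t**2 + 42*t - 37)/(t**5 - 8*t**4 + 18*t**3 - 18*t**2 + 17*t - 10) = 1/(t**2 + 1) - 1/(t - 1) - 5/(t - 2) + 4/(t - 5): now ∫(4/(t - 5)) dt + ∫(-5/(t - 2)) dt + ∫(-1/(t - 1)) dt + ∫(1/(t**2 + 1)) dt.
Step 2. Evaluate the standard form [assuming t > 5]: now 4*log(t - 5) + ∫(-5/(t - 2)) dt + ∫(-1/(t - 1)) dt + ∫(1/(t**2 + 1)) dt.
Step 3. Evaluate the standard form [assuming t > 1]: now 4*log(t - 5) - log(t - 1) + ∫(-5/(t - 2)) dt + ∫(1/(t**2 + 1)) dt.
Step 4. Evaluate the standard form [assuming t > 2]: now 4*log(t - 5) - 5*log(t - 2) - log(t - 1) + ∫(1/(t**2 + 1)) dt.
Step 5. Evaluate the standard form: now 4*log(t - 5) - 5*log(t - 2) - log(t - 1) + atan(t).
Answer: 4*log(t - 5) - 5*log(t - 2) - log(t - 1) + atan(t).


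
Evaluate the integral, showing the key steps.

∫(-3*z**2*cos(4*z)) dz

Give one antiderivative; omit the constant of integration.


Step 1. Integrate ∫(-3*z**2*cos(4*z)) dz by parts with u = z**2, dv = (-3*cos(4*z)) dz, so v = -3*sin(4*z)/4: now -3*z**2*sin(4*z)/4 + ∫(3*z*sin(4*z)/2) dz.
Step 2. Integrate ∫(3*z*sin(4*z)/2) dz by parts with u = z, dv = (3*sin(4*z)/2) dz, so v = -3*cos(4*z)/8: now -3*z**2*sin(4*z)/4 - 3*z*cos(4*z)/8 + ∫(3*cos(4*z)/8) dz.
Step 3. Evaluate the standard form: now -3*z**2*sin(4*z)/4 - 3*z*cos(4*z)/8 + 3*sin(4*z)/32.
Answer: -3*z**2*sin(4*z)/4 - 3*z*cos(4*z)/8 + 3*sin(4*z)/32.


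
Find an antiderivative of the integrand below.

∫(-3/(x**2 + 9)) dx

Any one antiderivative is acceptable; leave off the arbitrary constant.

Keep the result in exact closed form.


Answer: -atan(x/3).


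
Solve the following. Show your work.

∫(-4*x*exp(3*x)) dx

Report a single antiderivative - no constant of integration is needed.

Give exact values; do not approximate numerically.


Step 1. Integrate ∫(-4*x*exp(3*x)) dx by parts with u = x, dv = (-4*exp(3*x)) dx, so v = -4*exp(3*x)/3: now -4*x*exp(3*x)/3 + ∫(4*exp(3*x)/3) dx.
Step 2. Evaluate the standard form: now -4*x*exp(3*x)/3 + 4*exp(3*x)/9.
Answer: -4*x*exp(3*x)/3 + 4*exp(3*x)/9.


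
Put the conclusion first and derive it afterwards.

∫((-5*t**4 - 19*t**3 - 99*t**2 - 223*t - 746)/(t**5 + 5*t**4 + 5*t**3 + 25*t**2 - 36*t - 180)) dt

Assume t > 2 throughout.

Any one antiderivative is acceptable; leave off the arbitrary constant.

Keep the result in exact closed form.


The answer is -5*log(t - 2) + 4*log(t + 2) - 4*log(t + 5) + 4*atan(t/3)/3.
Step 1. Decompose ∫((-5*t**4 - 19*t**3 - 99*t**2 - 223*t - 746)/(t**5 + 5*t**4 + 5*t**3 + 25*t**2 - 36*t - 180)) dt by partial fractions, (-5*t**4 - 19*t**3 - 99*t**2 - 223*t - 746)/(t**5 + 5*t**4 + 5*t**3 + 25*t**2 - 36*t - 180) = 4/(t**2 + 9) - 4/(t + 5) + 4/(t + 2) - 5/(t - 2): now ∫(-5/(t - 2)) dt + ∫(4/(t + 2)) dt + ∫(-4/(t + 5)) dt + ∫(4/(t**2 + 9)) dt.
Step 2. Evaluate the standard form [assuming t > -2]: now 4*log(t + 2) + ∫(-5/(t - 2)) dt + ∫(-4/(t + 5)) dt + ∫(4/(t**2 + 9)) dt.
Step 3. Evaluate the standard form [assuming t > 2]: now -5*log(t - 2) + 4*log(t + 2) + ∫(-4/(t + 5)) dt + ∫(4/(t**2 + 9)) dt.
Step 4. Evaluate the standard form [assuming t > -5]: now -5*log(t - 2) + 4*log(t + 2) - 4*log(t + 5) + ∫(4/(t**2 + 9)) dt.
Step 5. Evaluate the standard form: now -5*log(t - 2) + 4*log(t + 2) - 4*log(t + 5) + 4*atan(t/3)/3.
Answer: -5*log(t - 2) + 4*log(t + 2) - 4*log(t + 5) + 4*atan(t/3)/3.


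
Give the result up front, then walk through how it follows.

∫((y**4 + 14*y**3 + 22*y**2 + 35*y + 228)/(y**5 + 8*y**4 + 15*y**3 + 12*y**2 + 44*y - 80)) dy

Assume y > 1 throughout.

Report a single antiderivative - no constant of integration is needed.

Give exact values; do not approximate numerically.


The answer is 2*log(y - 1) + 2*log(y + 4) - 3*log(y + 5) - 3*atan(y/2)/2.
Step 1. Decompose ∫((y**4 + 14*y**3 + 22*y**2 + 35*y + 228)/(y**5 + 8*y**4 + 15*y**3 + 12*y**2 + 44*y - 80)) dy by partial fractions, (y**4 + 14*y**3 + 22*y**2 + 35*y + 228)/(y**5 + 8*y**4 + 15*y**3 + 12*y**2 + 44*y - 80) = -3/(y**2 + 4) - 3/(y + 5) + 2/(y + 4) + 2/(y - 1): now ∫(2/(y - 1)) dy + ∫(2/(y + 4)) dy + ∫(-3/(y + 5)) dy + ∫(-3/(y**2 + 4)) dy.
Step 2. Evaluate the standard form [assuming y > -5]: now -3*log(y + 5) + ∫(2/(y - 1)) dy + ∫(2/(y + 4)) dy + ∫(-3/(y**2 + 4)) dy.
Step 3. Evaluate the standard form [assuming y > 1]: now 2*log(y - 1) - 3*log(y + 5) + ∫(2/(y + 4)) dy + ∫(-3/(y**2 + 4)) dy.
Step 4. Evaluate the standard form [assuming y > -4]: now 2*log(y - 1) + 2*log(y + 4) - 3*log(y + 5) + ∫(-3/(y**2 + 4)) dy.
Step 5. Evaluate the standard form: now 2*log(y - 1) + 2*log(y + 4) - 3*log(y + 5) - 3*atan(y/2)/2.
Answer: 2*log(y - 1) + 2*log(y + 4) - 3*log(y + 5) - 3*atan(y/2)/2.


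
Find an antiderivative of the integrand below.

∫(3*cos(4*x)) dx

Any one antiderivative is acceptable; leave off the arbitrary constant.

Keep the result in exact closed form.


Answer: 3*sin(4*x)/4.


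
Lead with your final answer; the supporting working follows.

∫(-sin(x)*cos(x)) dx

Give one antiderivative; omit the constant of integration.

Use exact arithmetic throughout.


The answer is -sin(x)**2/2.
Step 1. Substitute u = sin(x), turning ∫(-sin(x)*cos(x)) dx into ∫(-u) du: now ∫(-u) du.
Step 2. Evaluate the standard form: now -u**2/2.
Step 3. Substitute back u = sin(x): now -sin(x)**2/2.
Answer: -sin(x)**2/2.


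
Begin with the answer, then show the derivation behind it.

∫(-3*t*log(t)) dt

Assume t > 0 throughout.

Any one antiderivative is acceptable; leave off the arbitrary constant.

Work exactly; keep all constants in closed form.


The answer is -3*t**2*log(t)/2 + 3*t**2/4.
Step 1. Integrate ∫(-3*t*log(t)) dt by parts with u = log(t), dv = (-3*t) dt, so v = -3*t**2/2 [assuming t > 0]: now -3*t**2*log(t)/2 + ∫(3*t/2) dt.
Step 2. Evaluate the standard form: now -3*t**2*log(t)/2 + 3*t**2/4.
Answer: -3*t**2*log(t)/2 + 3*t**2/4.


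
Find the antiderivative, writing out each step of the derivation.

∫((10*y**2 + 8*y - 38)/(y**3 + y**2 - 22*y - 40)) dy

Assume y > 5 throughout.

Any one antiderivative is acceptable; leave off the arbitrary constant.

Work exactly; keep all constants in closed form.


Step 1. Decompose ∫((10*y**2 + 8*y - 38)/(y**3 + y**2 - 22*y - 40)) dy by partial fractions, (10*y**2 + 8*y - 38)/(y**3 + y**2 - 22*y - 40) = 5/(y + 4) + 1/(y + 2) + 4/(y - 5): now ∫(4/(y - 5)) dy + ∫(1/(y + 2)) dy + ∫(5/(y + 4)) dy.
Step 2. Evaluate the standard form [assuming y > 5]: now 4*log(y - 5) + ∫(1/(y + 2)) dy + ∫(5/(y + 4)) dy.
Step 3. Evaluate the standard form [assuming y > -2]: now 4*log(y - 5) + log(y + 2) + ∫(5/(y + 4)) dy.
Step 4. Evaluate the standard form [assuming y > -4]: now 4*log(y - 5) + log(y + 2) + 5*log(y + 4).
Answer: 4*log(y - 5) + log(y + 2) + 5*log(y + 4).


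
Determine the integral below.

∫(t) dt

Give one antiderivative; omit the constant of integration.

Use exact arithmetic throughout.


Answer: t**2/2.


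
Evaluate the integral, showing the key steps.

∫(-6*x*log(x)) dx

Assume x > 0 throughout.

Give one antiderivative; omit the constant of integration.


Step 1. Integrate ∫(-6*x*log(x)) dx by parts with u = log(x), dv = (-6*x) dx, so v = -3*x**2 [assuming x > 0]: now -3*x**2*log(x) + ∫(3*x) dx.
Step 2. Evaluate the standard form: now -3*x**2*log(x) + 3*x**2/2.
Answer: -3*x**2*log(x) + 3*x**2/2.


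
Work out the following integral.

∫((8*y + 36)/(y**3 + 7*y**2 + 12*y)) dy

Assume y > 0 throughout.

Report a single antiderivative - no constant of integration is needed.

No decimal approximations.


Answer: 3*log(y) - 4*log(y + 3) + log(y + 4).


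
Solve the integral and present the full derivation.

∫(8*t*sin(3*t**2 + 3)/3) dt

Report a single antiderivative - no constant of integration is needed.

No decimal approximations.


Step 1. Substitute u = t**2 + 1, turning ∫(8*t*sin(3*t**2 + 3)/3) dt into ∫(4*sin(3*u)/3) du: now ∫(4*sin(3*u)/3) du.
Step 2. Evaluate the standard form: now -4*cos(3*u)/9.
Step 3. Substitute back u = t**2 + 1: now -4*cos(3*t**2 + 3)/9.
Answer: -4*cos(3*t**2 + 3)/9.


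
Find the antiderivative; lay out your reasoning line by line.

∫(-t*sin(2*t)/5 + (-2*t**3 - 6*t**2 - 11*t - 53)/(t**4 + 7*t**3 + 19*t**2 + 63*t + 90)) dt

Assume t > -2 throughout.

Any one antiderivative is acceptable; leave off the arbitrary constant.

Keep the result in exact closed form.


Step 1. Rewrite: now ∫(-t*sin(2*t)/5) dt + ∫((-2*t**3 - 6*t**2 - 11*t - 53)/(t**4 + 7*t**3 + 19*t**2 + 63*t + 90)) dt.
Step 2. Integrate ∫(-t*sin(2*t)/5) dt by parts with u = t, dv = (-sin(2*t)/5) dt, so v = cos(2*t)/10: now t*cos(2*t)/10 + ∫((-2*t**3 - 6*t**2 - 11*t - 53)/(t**4 + 7*t**3 + 19*t**2 + 63*t + 90)) dt + ∫(-cos(2*t)/10) dt.
Step 3. Evaluate the standard form: now t*cos(2*t)/10 - sin(2*t)/20 + ∫((-2*t**3 - 6*t**2 - 11*t - 53)/(t**4 + 7*t**3 + 19*t**2 + 63*t + 90)) dt.
Step 4. Decompose ∫((-2*t**3 - 6*t**2 - 11*t - 53)/(t**4 + 7*t**3 + 19*t**2 + 63*t + 90)) dt by partial fractions, (-2*t**3 - 6*t**2 - 11*t - 53)/(t**4 + 7*t**3 + 19*t**2 + 63*t + 90) = 1/(t**2 + 9) - 1/(t + 5) - 1/(t + 2): now t*cos(2*t)/10 - sin(2*t)/20 + ∫(-1/(t + 2)) dt + ∫(-1/(t + 5)) dt + ∫(1/(t**2 + 9)) dt.
Step 5. Evaluate the standard form [assuming t > -5]: now t*cos(2*t)/10 - log(t + 5) - sin(2*t)/20 + ∫(-1/(t + 2)) dt + ∫(1/(t**2 + 9)) dt.
Step 6. Evaluate the standard form [assuming t > -2]: now t*cos(2*t)/10 - log(t + 2) - log(t + 5) - sin(2*t)/20 + ∫(1/(t**2 + 9)) dt.
Step 7. Evaluate the standard form: now t*cos(2*t)/10 - log(t + 2) - log(t + 5) - sin(2*t)/20 + atan(t/3)/3.
Answer: t*cos(2*t)/10 - log(t + 2) - log(t + 5) - sin(2*t)/20 + atan(t/3)/3.


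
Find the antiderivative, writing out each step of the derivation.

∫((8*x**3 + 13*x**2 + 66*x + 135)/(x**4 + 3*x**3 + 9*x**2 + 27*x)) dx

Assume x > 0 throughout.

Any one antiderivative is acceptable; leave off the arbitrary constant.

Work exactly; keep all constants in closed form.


Step 1. Decompose ∫((8*x**3 + 13*x**2 + 66*x + 135)/(x**4 + 3*x**3 + 9*x**2 + 27*x)) dx by partial fractions, (8*x**3 + 13*x**2 + 66*x + 135)/(x**4 + 3*x**3 + 9*x**2 + 27*x) = -2/(x**2 + 9) + 3/(x + 3) + 5/x: now ∫(5/x) dx + ∫(3/(x + 3)) dx + ∫(-2/(x**2 + 9)) dx.
Step 2. Evaluate the standard form [assuming x > 0]: now 5*log(x) + ∫(3/(x + 3)) dx + ∫(-2/(x**2 + 9)) dx.
Step 3. Evaluate the standard form [assuming x > -3]: now 5*log(x) + 3*log(x + 3) + ∫(-2/(x**2 + 9)) dx.
Step 4. Evaluate the standard form: now 5*log(x) + 3*log(x + 3) - 2*atan(x/3)/3.
Answer: 5*log(x) + 3*log(x + 3) - 2*atan(x/3)/3.


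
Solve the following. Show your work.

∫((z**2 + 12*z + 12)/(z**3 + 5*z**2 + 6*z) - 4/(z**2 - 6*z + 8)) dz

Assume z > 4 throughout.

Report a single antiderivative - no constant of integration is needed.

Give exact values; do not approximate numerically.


Step 1. Rewrite: now ∫((z**2 + 12*z + 12)/(z**3 + 5*z**2 + 6*z)) dz + ∫(-4/(z**2 - 6*z + 8)) dz.
Step 2. Decompose ∫((z**2 + 12*z + 12)/(z**3 + 5*z**2 + 6*z)) dz by partial fractions, (z**2 + 12*z + 12)/(z**3 + 5*z**2 + 6*z) = -5/(z + 3) + 4/(z + 2) + 2/z: now ∫(2/z) dz + ∫(4/(z + 2)) dz + ∫(-5/(z + 3)) dz + ∫(-4/(z**2 - 6*z + 8)) dz.
Step 3. Evaluate the standard form [assuming z > -2]: now 4*log(z + 2) + ∫(2/z) dz + ∫(-5/(z + 3)) dz + ∫(-4/(z**2 - 6*z + 8)) dz.
Step 4. Evaluate the standard form [assuming z > 0]: now 2*log(z) + 4*log(z + 2) + ∫(-5/(z + 3)) dz + ∫(-4/(z**2 - 6*z + 8)) dz.
Step 5. Evaluate the standard form [assuming z > -3]: now 2*log(z) + 4*log(z + 2) - 5*log(z + 3) + ∫(-4/(z**2 - 6*z + 8)) dz.
Step 6. Decompose ∫(-4/(z**2 - 6*z + 8)) dz by partial fractions, -4/(z**2 - 6*z + 8) = 2/(z - 2) - 2/(z - 4): now 2*log(z) + 4*log(z + 2) - 5*log(z + 3) + ∫(-2/(z - 4)) dz + ∫(2/(z - 2)) dz.
Step 7. Evaluate the standard form [assuming z > 4]: now 2*log(z) - 2*log(z - 4) + 4*log(z + 2) - 5*log(z + 3) + ∫(2/(z - 2)) dz.
Step 8. Evaluate the standard form [assuming z > 2]: now 2*log(z) - 2*log(z - 4) + 2*log(z - 2) + 4*log(z + 2) - 5*log(z + 3).
Answer: 2*log(z) - 2*log(z - 4) + 2*log(z - 2) + 4*log(z + 2) - 5*log(z + 3).


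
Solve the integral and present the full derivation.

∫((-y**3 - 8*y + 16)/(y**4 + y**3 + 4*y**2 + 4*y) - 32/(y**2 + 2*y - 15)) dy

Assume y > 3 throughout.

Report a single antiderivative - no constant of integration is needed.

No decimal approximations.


Step 1. Rewrite: now ∫((-y**3 - 8*y + 16)/(y**4 + y**3 + 4*y**2 + 4*y)) dy + ∫(-32/(y**2 + 2*y - 15)) dy.
Step 2. Decompose ∫((-y**3 - 8*y + 16)/(y**4 + y**3 + 4*y**2 + 4*y)) dy by partial fractions, (-y**3 - 8*y + 16)/(y**4 + y**3 + 4*y**2 + 4*y) = -4/(y**2 + 4) - 5/(y + 1) + 4/y: now ∫(4/y) dy + ∫(-5/(y + 1)) dy + ∫(-4/(y**2 + 4)) dy + ∫(-32/(y**2 + 2*y - 15)) dy.
Step 3. Evaluate the standard form [assuming y > 0]: now 4*log(y) + ∫(-5/(y + 1)) dy + ∫(-4/(y**2 + 4)) dy + ∫(-32/(y**2 + 2*y - 15)) dy.
Step 4. Evaluate the standard form [assuming y > -1]: now 4*log(y) - 5*log(y + 1) + ∫(-4/(y**2 + 4)) dy + ∫(-32/(y**2 + 2*y - 15)) dy.
Step 5. Evaluate the standard form: now 4*log(y) - 5*log(y + 1) - 2*atan(y/2) + ∫(-32/(y**2 + 2*y - 15)) dy.
Step 6. Decompose ∫(-32/(y**2 + 2*y - 15)) dy by partial fractions, -32/(y**2 + 2*y - 15) = 4/(y + 5) - 4/(y - 3): now 4*log(y) - 5*log(y + 1) - 2*atan(y/2) + ∫(-4/(y - 3)) dy + ∫(4/(y + 5)) dy.
Step 7. Evaluate the standard form [assuming y > 3]: now 4*log(y) - 4*log(y - 3) - 5*log(y + 1) - 2*atan(y/2) + ∫(4/(y + 5)) dy.
Step 8. Evaluate the standard form [assuming y > -5]: now 4*log(y) - 4*log(y - 3) - 5*log(y + 1) + 4*log(y + 5) - 2*atan(y/2).
Answer: 4*log(y) - 4*log(y - 3) - 5*log(y + 1) + 4*log(y + 5) - 2*atan(y/2).


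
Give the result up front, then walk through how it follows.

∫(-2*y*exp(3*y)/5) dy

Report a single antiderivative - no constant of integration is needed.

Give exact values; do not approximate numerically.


The answer is -2*y*exp(3*y)/15 + 2*exp(3*y)/45.
Step 1. Integrate ∫(-2*y*exp(3*y)/5) dy by parts with u = y, dv = (-2*exp(3*y)/5) dy, so v = -2*exp(3*y)/15: now -2*y*exp(3*y)/15 + ∫(2*exp(3*y)/15) dy.
Step 2. Evaluate the standard form: now -2*y*exp(3*y)/15 + 2*exp(3*y)/45.
Answer: -2*y*exp(3*y)/15 + 2*exp(3*y)/45.


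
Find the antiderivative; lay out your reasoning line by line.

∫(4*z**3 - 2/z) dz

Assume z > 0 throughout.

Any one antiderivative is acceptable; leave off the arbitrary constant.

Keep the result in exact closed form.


Step 1. Rewrite: now ∫(-2/z) dz + ∫(4*z**3) dz.
Step 2. Evaluate the standard form [assuming z > 0]: now -2*log(z) + ∫(4*z**3) dz.
Step 3. Evaluate the standard form: now z**4 - 2*log(z).
Answer: z**4 - 2*log(z).


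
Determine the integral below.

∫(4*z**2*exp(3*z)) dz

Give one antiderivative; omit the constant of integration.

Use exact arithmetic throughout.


Answer: 4*z**2*exp(3*z)/3 - 8*z*exp(3*z)/9 + 8*exp(3*z)/27.


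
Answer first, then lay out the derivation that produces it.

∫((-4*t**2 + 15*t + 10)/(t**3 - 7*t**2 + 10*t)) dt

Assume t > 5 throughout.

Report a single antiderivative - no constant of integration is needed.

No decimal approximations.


The answer is log(t) - log(t - 5) - 4*log(t - 2).
Step 1. Decompose ∫((-4*t**2 + 15*t + 10)/(t**3 - 7*t**2 + 10*t)) dt by partial fractions, (-4*t**2 + 15*t + 10)/(t**3 - 7*t**2 + 10*t) = -4/(t - 2) - 1/(t - 5) + 1/t: now ∫(1/t) dt + ∫(-1/(t - 5)) dt + ∫(-4/(t - 2)) dt.
Step 2. Evaluate the standard form [assuming t > 0]: now log(t) + ∫(-1/(t - 5)) dt + ∫(-4/(t - 2)) dt.
Step 3. Evaluate the standard form [assuming t > 5]: now log(t) - log(t - 5) + ∫(-4/(t - 2)) dt.
Step 4. Evaluate the standard form [assuming t > 2]: now log(t) - log(t - 5) - 4*log(t - 2).
Answer: log(t) - log(t - 5) - 4*log(t - 2).


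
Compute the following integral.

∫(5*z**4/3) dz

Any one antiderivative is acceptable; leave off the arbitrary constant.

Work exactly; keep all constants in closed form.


Answer: z**5/3.


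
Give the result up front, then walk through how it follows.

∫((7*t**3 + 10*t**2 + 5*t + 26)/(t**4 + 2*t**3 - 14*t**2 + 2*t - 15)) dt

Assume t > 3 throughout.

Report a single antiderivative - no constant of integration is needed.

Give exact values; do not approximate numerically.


The answer is 4*log(t - 3) + 3*log(t + 5) - atan(t).
Step 1. Decompose ∫((7*t**3 + 10*t**2 + 5*t + 26)/(t**4 + 2*t**3 - 14*t**2 + 2*t - 15)) dt by partial fractions, (7*t**3 + 10*t**2 + 5*t + 26)/(t**4 + 2*t**3 - 14*t**2 + 2*t - 15) = -1/(t**2 + 1) + 3/(t + 5) + 4/(t - 3): now ∫(4/(t - 3)) dt + ∫(3/(t + 5)) dt + ∫(-1/(t**2 + 1)) dt.
Step 2. Evaluate the standard form [assuming t > -5]: now 3*log(t + 5) + ∫(4/(t - 3)) dt + ∫(-1/(t**2 + 1)) dt.
Step 3. Evaluate the standard form [assuming t > 3]: now 4*log(t - 3) + 3*log(t + 5) + ∫(-1/(t**2 + 1)) dt.
Step 4. Evaluate the standard form: now 4*log(t - 3) + 3*log(t + 5) - atan(t).
Answer: 4*log(t - 3) + 3*log(t + 5) - atan(t).


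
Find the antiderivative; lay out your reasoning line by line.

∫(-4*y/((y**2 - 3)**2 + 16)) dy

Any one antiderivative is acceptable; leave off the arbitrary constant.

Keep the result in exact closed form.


Step 1. Substitute u = y**2 - 3, turning ∫(-4*y/((y**2 - 3)**2 + 16)) dy into ∫(-2/(u**2 + 16)) du: now ∫(-2/(u**2 + 16)) du.
Step 2. Evaluate the standard form: now -atan(u/4)/2.
Step 3. Substitute back u = y**2 - 3: now -atan(y**2/4 - 3/4)/2.
Answer: -atan(y**2/4 - 3/4)/2.


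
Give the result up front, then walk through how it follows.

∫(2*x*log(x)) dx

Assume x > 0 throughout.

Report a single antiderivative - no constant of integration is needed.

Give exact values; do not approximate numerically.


The answer is x**2*log(x) - x**2/2.
Step 1. Integrate ∫(2*x*log(x)) dx by parts with u = log(x), dv = (2*x) dx, so v = x**2 [assuming x > 0]: now x**2*log(x) + ∫(-x) dx.
Step 2. Evaluate the standard form: now x**2*log(x) - x**2/2.
Answer: x**2*log(x) - x**2/2.


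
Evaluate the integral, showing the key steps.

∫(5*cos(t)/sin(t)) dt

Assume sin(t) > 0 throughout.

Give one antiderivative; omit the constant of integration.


Step 1. Substitute u = sin(t), turning ∫(5*cos(t)/sin(t)) dt into ∫(5/u) du: now ∫(5/u) du.
Step 2. Evaluate the standard form [assuming u > 0]: now 5*log(u).
Step 3. Substitute back u = sin(t): now 5*log(sin(t)).
Answer: 5*log(sin(t)).


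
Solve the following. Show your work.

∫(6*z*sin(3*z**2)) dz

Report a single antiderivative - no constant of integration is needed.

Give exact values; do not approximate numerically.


Step 1. Substitute u = z**2, turning ∫(6*z*sin(3*z**2)) dz into ∫(3*sin(3*u)) du: now ∫(3*sin(3*u)) du.
Step 2. Evaluate the standard form: now -cos(3*u).
Step 3. Substitute back u = z**2: now -cos(3*z**2).
Answer: -cos(3*z**2).


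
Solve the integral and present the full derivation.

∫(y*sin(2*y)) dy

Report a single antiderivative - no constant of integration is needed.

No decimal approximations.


Step 1. Integrate ∫(y*sin(2*y)) dy by parts with u = y, dv = (sin(2*y)) dy, so v = -cos(2*y)/2: now -y*cos(2*y)/2 + ∫(cos(2*y)/2) dy.
Step 2. Evaluate the standard form: now -y*cos(2*y)/2 + sin(2*y)/4.
Answer: -y*cos(2*y)/2 + sin(2*y)/4.


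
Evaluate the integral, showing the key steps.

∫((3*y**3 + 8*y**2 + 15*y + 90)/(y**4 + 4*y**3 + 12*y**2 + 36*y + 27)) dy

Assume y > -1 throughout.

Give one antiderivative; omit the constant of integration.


Step 1. Decompose ∫((3*y**3 + 8*y**2 + 15*y + 90)/(y**4 + 4*y**3 + 12*y**2 + 36*y + 27)) dy by partial fractions, (3*y**3 + 8*y**2 + 15*y + 90)/(y**4 + 4*y**3 + 12*y**2 + 36*y + 27) = -3/(y**2 + 9) - 1/(y + 3) + 4/(y + 1): now ∫(4/(y + 1)) dy + ∫(-1/(y + 3)) dy + ∫(-3/(y**2 + 9)) dy.
Step 2. Evaluate the standard form [assuming y > -3]: now -log(y + 3) + ∫(4/(y + 1)) dy + ∫(-3/(y**2 + 9)) dy.
Step 3. Evaluate the standard form [assuming y > -1]: now 4*log(y + 1) - log(y + 3) + ∫(-3/(y**2 + 9)) dy.
Step 4. Evaluate the standard form: now 4*log(y + 1) - log(y + 3) - atan(y/3).
Answer: 4*log(y + 1) - log(y + 3) - atan(y/3).


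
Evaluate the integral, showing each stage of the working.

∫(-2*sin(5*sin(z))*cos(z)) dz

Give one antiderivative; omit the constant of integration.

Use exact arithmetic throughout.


Step 1. Substitute u = sin(z), turning ∫(-2*sin(5*sin(z))*cos(z)) dz into ∫(-2*sin(5*u)) du: now ∫(-2*sin(5*u)) du.
Step 2. Evaluate the standard form: now 2*cos(5*u)/5.
Step 3. Substitute back u = sin(z): now 2*cos(5*sin(z))/5.
Answer: 2*cos(5*sin(z))/5.


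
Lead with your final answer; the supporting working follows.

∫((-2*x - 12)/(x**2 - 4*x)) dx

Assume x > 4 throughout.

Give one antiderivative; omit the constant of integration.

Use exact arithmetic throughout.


The answer is 3*log(x) - 5*log(x - 4).
Step 1. Decompose ∫((-2*x - 12)/(x**2 - 4*x)) dx by partial fractions, (-2*x - 12)/(x**2 - 4*x) = -5/(x - 4) + 3/x: now ∫(3/x) dx + ∫(-5/(x - 4)) dx.
Step 2. Evaluate the standard form [assuming x > 4]: now -5*log(x - 4) + ∫(3/x) dx.
Step 3. Evaluate the standard form [assuming x > 0]: now 3*log(x) - 5*log(x - 4).
Answer: 3*log(x) - 5*log(x - 4).


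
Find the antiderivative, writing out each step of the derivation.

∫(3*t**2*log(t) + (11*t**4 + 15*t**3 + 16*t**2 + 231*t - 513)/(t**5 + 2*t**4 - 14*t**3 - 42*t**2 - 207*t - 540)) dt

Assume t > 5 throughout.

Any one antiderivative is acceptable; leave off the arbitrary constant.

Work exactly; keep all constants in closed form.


Step 1. Rewrite: now ∫(3*t**2*log(t)) dt + ∫((11*t**4 + 15*t**3 + 16*t**2 + 231*t - 513)/(t**5 + 2*t**4 - 14*t**3 - 42*t**2 - 207*t - 540)) dt.
Step 2. Decompose ∫((11*t**4 + 15*t**3 + 16*t**2 + 231*t - 513)/(t**5 + 2*t**4 - 14*t**3 - 42*t**2 - 207*t - 540)) dt by partial fractions, (11*t**4 + 15*t**3 + 16*t**2 + 231*t - 513)/(t**5 + 2*t**4 - 14*t**3 - 42*t**2 - 207*t - 540) = -3/(t**2 + 9) + 3/(t + 4) + 4/(t + 3) + 4/(t - 5): now ∫(3*t**2*log(t)) dt + ∫(4/(t - 5)) dt + ∫(4/(t + 3)) dt + ∫(3/(t + 4)) dt + ∫(-3/(t**2 + 9)) dt.
Step 3. Evaluate the standard form [assuming t > -4]: now 3*log(t + 4) + ∫(3*t**2*log(t)) dt + ∫(4/(t - 5)) dt + ∫(4/(t + 3)) dt + ∫(-3/(t**2 + 9)) dt.
Step 4. Evaluate the standard form [assuming t > 5]: now 4*log(t - 5) + 3*log(t + 4) + ∫(3*t**2*log(t)) dt + ∫(4/(t + 3)) dt + ∫(-3/(t**2 + 9)) dt.
Step 5. Evaluate the standard form [assuming t > -3]: now 4*log(t - 5) + 4*log(t + 3) + 3*log(t + 4) + ∫(3*t**2*log(t)) dt + ∫(-3/(t**2 + 9)) dt.
Step 6. Evaluate the standard form: now 4*log(t - 5) + 4*log(t + 3) + 3*log(t + 4) - atan(t/3) + ∫(3*t**2*log(t)) dt.
Step 7. Integrate ∫(3*t**2*log(t)) dt by parts with u = log(t), dv = (3*t**2) dt, so v = t**3 [assuming t > 0]: now t**3*log(t) + 4*log(t - 5) + 4*log(t + 3) + 3*log(t + 4) - atan(t/3) + ∫(-t**2) dt.
Step 8. Evaluate the standard form: now t**3*log(t) - t**3/3 + 4*log(t - 5) + 4*log(t + 3) + 3*log(t + 4) - atan(t/3).
Answer: t**3*log(t) - t**3/3 + 4*log(t - 5) + 4*log(t + 3) + 3*log(t + 4) - atan(t/3).


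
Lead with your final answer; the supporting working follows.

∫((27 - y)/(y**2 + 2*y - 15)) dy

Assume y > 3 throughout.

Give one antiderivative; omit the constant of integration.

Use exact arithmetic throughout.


The answer is 3*log(y - 3) - 4*log(y + 5).
Step 1. Decompose ∫((27 - y)/(y**2 + 2*y - 15)) dy by partial fractions, (27 - y)/(y**2 + 2*y - 15) = -4/(y + 5) + 3/(y - 3): now ∫(3/(y - 3)) dy + ∫(-4/(y + 5)) dy.
Step 2. Evaluate the standard form [assuming y > -5]: now -4*log(y + 5) + ∫(3/(y - 3)) dy.
Step 3. Evaluate the standard form [assuming y > 3]: now 3*log(y - 3) - 4*log(y + 5).
Answer: 3*log(y - 3) - 4*log(y + 5).


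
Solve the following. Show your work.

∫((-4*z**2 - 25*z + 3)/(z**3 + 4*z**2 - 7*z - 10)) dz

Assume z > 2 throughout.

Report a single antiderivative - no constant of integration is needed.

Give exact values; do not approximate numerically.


Step 1. Decompose ∫((-4*z**2 - 25*z + 3)/(z**3 + 4*z**2 - 7*z - 10)) dz by partial fractions, (-4*z**2 - 25*z + 3)/(z**3 + 4*z**2 - 7*z - 10) = 1/(z + 5) - 2/(z + 1) - 3/(z - 2): now ∫(-3/(z - 2)) dz + ∫(-2/(z + 1)) dz + ∫(1/(z + 5)) dz.
Step 2. Evaluate the standard form [assuming z > -5]: now log(z + 5) + ∫(-3/(z - 2)) dz + ∫(-2/(z + 1)) dz.
Step 3. Evaluate the standard form [assuming z > -1]: now -2*log(z + 1) + log(z + 5) + ∫(-3/(z - 2)) dz.
Step 4. Evaluate the standard form [assuming z > 2]: now -3*log(z - 2) - 2*log(z + 1) + log(z + 5).
Answer: -3*log(z - 2) - 2*log(z + 1) + log(z + 5).


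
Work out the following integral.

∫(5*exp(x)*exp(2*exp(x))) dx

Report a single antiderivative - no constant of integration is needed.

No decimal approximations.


Answer: 5*exp(2*exp(x))/2.


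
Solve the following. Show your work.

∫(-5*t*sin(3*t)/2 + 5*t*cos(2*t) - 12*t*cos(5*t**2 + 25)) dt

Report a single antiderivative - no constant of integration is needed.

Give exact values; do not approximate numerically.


Step 1. Rewrite: now ∫(-5*t*sin(3*t)/2) dt + ∫(5*t*cos(2*t)) dt + ∫(-12*t*cos(5*t**2 + 25)) dt.
Step 2. Integrate ∫(-5*t*sin(3*t)/2) dt by parts with u = t, dv = (-5*sin(3*t)/2) dt, so v = 5*cos(3*t)/6: now 5*t*cos(3*t)/6 + ∫(5*t*cos(2*t)) dt + ∫(-12*t*cos(5*t**2 + 25)) dt + ∫(-5*cos(3*t)/6) dt.
Step 3. Evaluate the standard form: now 5*t*cos(3*t)/6 - 5*sin(3*t)/18 + ∫(5*t*cos(2*t)) dt + ∫(-12*t*cos(5*t**2 + 25)) dt.
Step 4. Integrate ∫(5*t*cos(2*t)) dt by parts with u = t, dv = (5*cos(2*t)) dt, so v = 5*sin(2*t)/2: now 5*t*sin(2*t)/2 + 5*t*cos(3*t)/6 - 5*sin(3*t)/18 + ∫(-12*t*cos(5*t**2 + 25)) dt + ∫(-5*sin(2*t)/2) dt.
Step 5. Evaluate the standard form: now 5*t*sin(2*t)/2 + 5*t*cos(3*t)/6 - 5*sin(3*t)/18 + 5*cos(2*t)/4 + ∫(-12*t*cos(5*t**2 + 25)) dt.
Step 6. Substitute u = t**2 + 5, turning ∫(-12*t*cos(5*t**2 + 25)) dt into ∫(-6*cos(5*u)) du: now 5*t*sin(2*t)/2 + 5*t*cos(3*t)/6 - 5*sin(3*t)/18 + 5*cos(2*t)/4 + ∫(-6*cos(5*u)) du.
Step 7. Evaluate the standard form: now 5*t*sin(2*t)/2 + 5*t*cos(3*t)/6 - 5*sin(3*t)/18 - 6*sin(5*u)/5 + 5*cos(2*t)/4.
Step 8. Substitute back u = t**2 + 5: now 5*t*sin(2*t)/2 + 5*t*cos(3*t)/6 - 5*sin(3*t)/18 - 6*sin(5*t**2 + 25)/5 + 5*cos(2*t)/4.
Answer: 5*t*sin(2*t)/2 + 5*t*cos(3*t)/6 - 5*sin(3*t)/18 - 6*sin(5*t**2 + 25)/5 + 5*cos(2*t)/4.


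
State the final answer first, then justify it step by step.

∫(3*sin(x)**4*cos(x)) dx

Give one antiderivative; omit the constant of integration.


The answer is 3*sin(x)**5/5.
Step 1. Substitute u = sin(x), turning ∫(3*sin(x)**4*cos(x)) dx into ∫(3*u**4) du: now ∫(3*u**4) du.
Step 2. Evaluate the standard form: now 3*u**5/5.
Step 3. Substitute back u = sin(x): now 3*sin(x)**5/5.
Answer: 3*sin(x)**5/5.


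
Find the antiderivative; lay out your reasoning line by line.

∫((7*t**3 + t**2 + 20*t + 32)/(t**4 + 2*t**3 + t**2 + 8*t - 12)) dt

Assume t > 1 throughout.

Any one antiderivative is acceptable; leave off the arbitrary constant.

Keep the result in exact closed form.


Step 1. Decompose ∫((7*t**3 + t**2 + 20*t + 32)/(t**4 + 2*t**3 + t**2 + 8*t - 12)) dt by partial fractions, (7*t**3 + t**2 + 20*t + 32)/(t**4 + 2*t**3 + t**2 + 8*t - 12) = -4/(t**2 + 4) + 4/(t + 3) + 3/(t - 1): now ∫(3/(t - 1)) dt + ∫(4/(t + 3)) dt + ∫(-4/(t**2 + 4)) dt.
Step 2. Evaluate the standard form [assuming t > -3]: now 4*log(t + 3) + ∫(3/(t - 1)) dt + ∫(-4/(t**2 + 4)) dt.
Step 3. Evaluate the standard form [assuming t > 1]: now 3*log(t - 1) + 4*log(t + 3) + ∫(-4/(t**2 + 4)) dt.
Step 4. Evaluate the standard form: now 3*log(t - 1) + 4*log(t + 3) - 2*atan(t/2).
Answer: 3*log(t - 1) + 4*log(t + 3) - 2*atan(t/2).


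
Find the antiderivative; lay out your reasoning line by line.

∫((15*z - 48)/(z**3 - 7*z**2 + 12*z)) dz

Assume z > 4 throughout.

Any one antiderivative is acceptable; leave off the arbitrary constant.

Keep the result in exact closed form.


Step 1. Decompose ∫((15*z - 48)/(z**3 - 7*z**2 + 12*z)) dz by partial fractions, (15*z - 48)/(z**3 - 7*z**2 + 12*z) = 1/(z - 3) + 3/(z - 4) - 4/z: now ∫(-4/z) dz + ∫(3/(z - 4)) dz + ∫(1/(z - 3)) dz.
Step 2. Evaluate the standard form [assuming z > 0]: now -4*log(z) + ∫(3/(z - 4)) dz + ∫(1/(z - 3)) dz.
Step 3. Evaluate the standard form [assuming z > 4]: now -4*log(z) + 3*log(z - 4) + ∫(1/(z - 3)) dz.
Step 4. Evaluate the standard form [assuming z > 3]: now -4*log(z) + 3*log(z - 4) + log(z - 3).
Answer: -4*log(z) + 3*log(z - 4) + log(z - 3).


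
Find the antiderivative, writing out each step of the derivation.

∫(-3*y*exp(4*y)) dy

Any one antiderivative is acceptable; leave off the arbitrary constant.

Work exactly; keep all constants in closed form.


Step 1. Integrate ∫(-3*y*exp(4*y)) dy by parts with u = y, dv = (-3*exp(4*y)) dy, so v = -3*exp(4*y)/4: now -3*y*exp(4*y)/4 + ∫(3*exp(4*y)/4) dy.
Step 2. Evaluate the standard form: now -3*y*exp(4*y)/4 + 3*exp(4*y)/16.
Answer: -3*y*exp(4*y)/4 + 3*exp(4*y)/16.


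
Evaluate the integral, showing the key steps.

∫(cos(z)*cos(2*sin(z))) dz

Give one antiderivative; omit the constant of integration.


Step 1. Substitute u = sin(z), turning ∫(cos(z)*cos(2*sin(z))) dz into ∫(cos(2*u)) du: now ∫(cos(2*u)) du.
Step 2. Evaluate the standard form: now sin(2*u)/2.
Step 3. Substitute back u = sin(z): now sin(2*sin(z))/2.
Answer: sin(2*sin(z))/2.


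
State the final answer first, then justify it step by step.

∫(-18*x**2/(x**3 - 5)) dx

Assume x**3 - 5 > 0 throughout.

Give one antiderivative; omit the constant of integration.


The answer is -6*log(x**3 - 5).
Step 1. Substitute u = x**3 - 5, turning ∫(-18*x**2/(x**3 - 5)) dx into ∫(-6/u) du: now ∫(-6/u) du.
Step 2. Evaluate the standard form [assuming u > 0]: now -6*log(u).
Step 3. Substitute back u = x**3 - 5: now -6*log(x**3 - 5).
Answer: -6*log(x**3 - 5).


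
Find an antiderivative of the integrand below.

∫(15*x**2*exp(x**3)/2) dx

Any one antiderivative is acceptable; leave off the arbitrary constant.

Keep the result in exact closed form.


Answer: 5*exp(x**3)/2.


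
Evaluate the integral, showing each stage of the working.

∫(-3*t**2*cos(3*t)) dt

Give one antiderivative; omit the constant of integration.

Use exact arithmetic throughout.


Step 1. Integrate ∫(-3*t**2*cos(3*t)) dt by parts with u = t**2, dv = (-3*cos(3*t)) dt, so v = -sin(3*t): now -t**2*sin(3*t) + ∫(2*t*sin(3*t)) dt.
Step 2. Integrate ∫(2*t*sin(3*t)) dt by parts with u = t, dv = (2*sin(3*t)) dt, so v = -2*cos(3*t)/3: now -t**2*sin(3*t) - 2*t*cos(3*t)/3 + ∫(2*cos(3*t)/3) dt.
Step 3. Evaluate the standard form: now -t**2*sin(3*t) - 2*t*cos(3*t)/3 + 2*sin(3*t)/9.
Answer: -t**2*sin(3*t) - 2*t*cos(3*t)/3 + 2*sin(3*t)/9.


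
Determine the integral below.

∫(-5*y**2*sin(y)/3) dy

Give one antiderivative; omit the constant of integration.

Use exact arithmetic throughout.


Answer: 5*y**2*cos(y)/3 - 10*y*sin(y)/3 - 10*cos(y)/3.


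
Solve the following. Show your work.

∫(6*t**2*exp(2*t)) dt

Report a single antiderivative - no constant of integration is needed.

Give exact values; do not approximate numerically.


Step 1. Integrate ∫(6*t**2*exp(2*t)) dt by parts with u = t**2, dv = (6*exp(2*t)) dt, so v = 3*exp(2*t): now 3*t**2*exp(2*t) + ∫(-6*t*exp(2*t)) dt.
Step 2. Integrate ∫(-6*t*exp(2*t)) dt by parts with u = t, dv = (-6*exp(2*t)) dt, so v = -3*exp(2*t): now 3*t**2*exp(2*t) - 3*t*exp(2*t) + ∫(3*exp(2*t)) dt.
Step 3. Evaluate the standard form: now 3*t**2*exp(2*t) - 3*t*exp(2*t) + 3*exp(2*t)/2.
Answer: 3*t**2*exp(2*t) - 3*t*exp(2*t) + 3*exp(2*t)/2.


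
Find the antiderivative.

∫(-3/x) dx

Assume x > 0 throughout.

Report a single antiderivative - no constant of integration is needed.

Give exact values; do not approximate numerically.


Answer: -3*log(x).


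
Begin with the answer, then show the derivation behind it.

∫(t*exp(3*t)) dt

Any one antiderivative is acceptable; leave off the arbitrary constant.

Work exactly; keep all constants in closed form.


The answer is t*exp(3*t)/3 - exp(3*t)/9.
Step 1. Integrate ∫(t*exp(3*t)) dt by parts with u = t, dv = (exp(3*t)) dt, so v = exp(3*t)/3: now t*exp(3*t)/3 + ∫(-exp(3*t)/3) dt.
Step 2. Evaluate the standard form: now t*exp(3*t)/3 - exp(3*t)/9.
Answer: t*exp(3*t)/3 - exp(3*t)/9.


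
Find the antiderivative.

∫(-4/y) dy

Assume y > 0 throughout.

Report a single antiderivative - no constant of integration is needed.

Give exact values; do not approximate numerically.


Answer: -4*log(y).


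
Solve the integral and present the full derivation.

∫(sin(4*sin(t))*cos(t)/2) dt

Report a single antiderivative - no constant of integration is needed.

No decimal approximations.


Step 1. Substitute u = sin(t), turning ∫(sin(4*sin(t))*cos(t)/2) dt into ∫(sin(4*u)/2) du: now ∫(sin(4*u)/2) du.
Step 2. Evaluate the standard form: now -cos(4*u)/8.
Step 3. Substitute back u = sin(t): now -cos(4*sin(t))/8.
Answer: -cos(4*sin(t))/8.


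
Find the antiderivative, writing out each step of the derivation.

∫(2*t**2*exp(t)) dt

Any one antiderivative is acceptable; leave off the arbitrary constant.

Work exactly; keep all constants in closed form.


Step 1. Integrate ∫(2*t**2*exp(t)) dt by parts with u = t**2, dv = (2*exp(t)) dt, so v = 2*exp(t): now 2*t**2*exp(t) + ∫(-4*t*exp(t)) dt.
Step 2. Integrate ∫(-4*t*exp(t)) dt by parts with u = t, dv = (-4*exp(t)) dt, so v = -4*exp(t): now 2*t**2*exp(t) - 4*t*exp(t) + ∫(4*exp(t)) dt.
Step 3. Evaluate the standard form: now 2*t**2*exp(t) - 4*t*exp(t) + 4*exp(t).
Answer: 2*t**2*exp(t) - 4*t*exp(t) + 4*exp(t).


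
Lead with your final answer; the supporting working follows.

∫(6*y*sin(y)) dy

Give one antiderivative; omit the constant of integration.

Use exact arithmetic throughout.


The answer is -6*y*cos(y) + 6*sin(y).
Step 1. Integrate ∫(6*y*sin(y)) dy by parts with u = y, dv = (6*sin(y)) dy, so v = -6*cos(y): now -6*y*cos(y) + ∫(6*cos(y)) dy.
Step 2. Evaluate the standard form: now -6*y*cos(y) + 6*sin(y).
Answer: -6*y*cos(y) + 6*sin(y).


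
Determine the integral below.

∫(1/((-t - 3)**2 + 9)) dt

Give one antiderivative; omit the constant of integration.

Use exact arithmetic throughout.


Answer: atan(t/3 + 1)/3.


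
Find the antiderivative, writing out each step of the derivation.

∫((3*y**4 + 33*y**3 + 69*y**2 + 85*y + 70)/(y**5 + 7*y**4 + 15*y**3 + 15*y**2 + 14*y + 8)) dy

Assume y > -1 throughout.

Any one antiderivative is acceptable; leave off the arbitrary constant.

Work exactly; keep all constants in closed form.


Step 1. Decompose ∫((3*y**4 + 33*y**3 + 69*y**2 + 85*y + 70)/(y**5 + 7*y**4 + 15*y**3 + 15*y**2 + 14*y + 8)) dy by partial fractions, (3*y**4 + 33*y**3 + 69*y**2 + 85*y + 70)/(y**5 + 7*y**4 + 15*y**3 + 15*y**2 + 14*y + 8) = 4/(y**2 + 1) - 5/(y + 4) + 4/(y + 2) + 4/(y + 1): now ∫(4/(y + 1)) dy + ∫(4/(y + 2)) dy + ∫(-5/(y + 4)) dy + ∫(4/(y**2 + 1)) dy.
Step 2. Evaluate the standard form [assuming y > -2]: now 4*log(y + 2) + ∫(4/(y + 1)) dy + ∫(-5/(y + 4)) dy + ∫(4/(y**2 + 1)) dy.
Step 3. Evaluate the standard form [assuming y > -4]: now 4*log(y + 2) - 5*log(y + 4) + ∫(4/(y + 1)) dy + ∫(4/(y**2 + 1)) dy.
Step 4. Evaluate the standard form [assuming y > -1]: now 4*log(y + 1) + 4*log(y + 2) - 5*log(y + 4) + ∫(4/(y**2 + 1)) dy.
Step 5. Evaluate the standard form: now 4*log(y + 1) + 4*log(y + 2) - 5*log(y + 4) + 4*atan(y).
Answer: 4*log(y + 1) + 4*log(y + 2) - 5*log(y + 4) + 4*atan(y).
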